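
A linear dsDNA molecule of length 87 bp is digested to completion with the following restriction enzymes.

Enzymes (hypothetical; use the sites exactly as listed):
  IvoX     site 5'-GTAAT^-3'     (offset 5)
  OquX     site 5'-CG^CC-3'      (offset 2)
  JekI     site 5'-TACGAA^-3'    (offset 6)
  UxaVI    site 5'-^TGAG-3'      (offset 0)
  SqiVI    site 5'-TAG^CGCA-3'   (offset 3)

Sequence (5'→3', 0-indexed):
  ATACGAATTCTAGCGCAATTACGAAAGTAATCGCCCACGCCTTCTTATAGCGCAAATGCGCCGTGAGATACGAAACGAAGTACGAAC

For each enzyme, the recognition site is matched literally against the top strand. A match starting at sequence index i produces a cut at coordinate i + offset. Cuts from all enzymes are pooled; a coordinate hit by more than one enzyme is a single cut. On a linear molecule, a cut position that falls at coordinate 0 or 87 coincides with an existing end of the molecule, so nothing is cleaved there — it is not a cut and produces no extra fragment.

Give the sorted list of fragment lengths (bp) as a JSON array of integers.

Per-enzyme occurrences:
  IvoX GTAAT/5: at [26] ⇒ [31]
  OquX CGCC/2: at [31, 37, 58] ⇒ [33, 39, 60]
  JekI TACGAA/6: at [1, 19, 68, 80] ⇒ [7, 25, 74, 86]
  UxaVI TGAG/0: at [63] ⇒ [63]
  SqiVI TAGCGCA/3: at [10, 47] ⇒ [13, 50]

All cut coordinates (distinct, sorted): [7, 13, 25, 31, 33, 39, 50, 60, 63, 74, 86]

Fragment lengths:
  [0,7): 7 bp
  [7,13): 6 bp
  [13,25): 12 bp
  [25,31): 6 bp
  [31,33): 2 bp
  [33,39): 6 bp
  [39,50): 11 bp
  [50,60): 10 bp
  [60,63): 3 bp
  [63,74): 11 bp
  [74,86): 12 bp
  [86,87): 1 bp

[1,2,3,6,6,6,7,10,11,11,12,12]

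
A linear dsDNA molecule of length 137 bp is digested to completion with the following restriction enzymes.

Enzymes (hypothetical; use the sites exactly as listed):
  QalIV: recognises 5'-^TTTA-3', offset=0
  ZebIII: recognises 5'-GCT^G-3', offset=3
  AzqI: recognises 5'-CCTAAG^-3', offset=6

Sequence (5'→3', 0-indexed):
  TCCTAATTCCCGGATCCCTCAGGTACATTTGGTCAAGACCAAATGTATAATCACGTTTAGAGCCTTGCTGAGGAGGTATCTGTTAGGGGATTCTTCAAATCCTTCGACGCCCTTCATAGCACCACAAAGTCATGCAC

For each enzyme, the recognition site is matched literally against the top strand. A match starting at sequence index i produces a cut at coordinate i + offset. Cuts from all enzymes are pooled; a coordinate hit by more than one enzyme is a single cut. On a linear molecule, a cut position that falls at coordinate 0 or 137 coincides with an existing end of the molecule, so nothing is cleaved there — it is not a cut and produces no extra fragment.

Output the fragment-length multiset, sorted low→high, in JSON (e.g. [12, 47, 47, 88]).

[14,55,68]

Per-enzyme occurrences:
  QalIV (TTTA, off=0): starts [55] → cuts [55]
  ZebIII (GCTG, off=3): starts [66] → cuts [69]
  AzqI (CCTAAG, off=6): no sites

All cut coordinates (distinct, sorted): [55, 69]

Fragments:
  [0,55): 55 bp
  [55,69): 14 bp
  [69,137): 68 bp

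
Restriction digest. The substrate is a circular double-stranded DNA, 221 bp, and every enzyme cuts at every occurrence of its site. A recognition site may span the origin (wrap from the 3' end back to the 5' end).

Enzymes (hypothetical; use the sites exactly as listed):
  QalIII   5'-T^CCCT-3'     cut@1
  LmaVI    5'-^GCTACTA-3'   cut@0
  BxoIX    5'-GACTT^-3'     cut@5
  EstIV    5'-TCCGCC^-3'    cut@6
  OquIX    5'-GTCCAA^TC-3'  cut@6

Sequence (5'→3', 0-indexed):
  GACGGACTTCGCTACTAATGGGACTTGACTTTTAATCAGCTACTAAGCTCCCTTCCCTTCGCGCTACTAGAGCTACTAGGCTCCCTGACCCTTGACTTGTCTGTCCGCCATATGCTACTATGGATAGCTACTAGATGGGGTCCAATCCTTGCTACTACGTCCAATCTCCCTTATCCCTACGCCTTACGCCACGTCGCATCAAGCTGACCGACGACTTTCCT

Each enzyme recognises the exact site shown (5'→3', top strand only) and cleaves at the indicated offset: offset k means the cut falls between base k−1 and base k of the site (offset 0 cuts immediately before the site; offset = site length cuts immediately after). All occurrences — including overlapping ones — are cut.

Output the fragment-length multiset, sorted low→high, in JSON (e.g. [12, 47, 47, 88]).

Per-enzyme occurrences:
  QalIII TCCCT/1: at [48, 53, 81, 166, 173] ⇒ [49, 54, 82, 167, 174]
  LmaVI GCTACTA/0: at [10, 38, 62, 71, 113, 126, 150] ⇒ [10, 38, 62, 71, 113, 126, 150]
  BxoIX GACTT/5: at [4, 21, 26, 93, 212] ⇒ [9, 26, 31, 98, 217]
  EstIV TCCGCC/6: at [103] ⇒ [109]
  OquIX GTCCAATC/6: at [139, 158] ⇒ [145, 164]

All cut coordinates (distinct, sorted): [9, 10, 26, 31, 38, 49, 54, 62, 71, 82, 98, 109, 113, 126, 145, 150, 164, 167, 174, 217]

Fragment lengths:
  9→10: 1 bp
  10→26: 16 bp
  26→31: 5 bp
  31→38: 7 bp
  38→49: 11 bp
  49→54: 5 bp
  54→62: 8 bp
  62→71: 9 bp
  71→82: 11 bp
  82→98: 16 bp
  98→109: 11 bp
  109→113: 4 bp
  113→126: 13 bp
  126→145: 19 bp
  145→150: 5 bp
  150→164: 14 bp
  164→167: 3 bp
  167→174: 7 bp
  174→217: 43 bp
  217→9 (wrap): 221-217+9 = 13 bp

[1,3,4,5,5,5,7,7,8,9,11,11,11,13,13,14,16,16,19,43]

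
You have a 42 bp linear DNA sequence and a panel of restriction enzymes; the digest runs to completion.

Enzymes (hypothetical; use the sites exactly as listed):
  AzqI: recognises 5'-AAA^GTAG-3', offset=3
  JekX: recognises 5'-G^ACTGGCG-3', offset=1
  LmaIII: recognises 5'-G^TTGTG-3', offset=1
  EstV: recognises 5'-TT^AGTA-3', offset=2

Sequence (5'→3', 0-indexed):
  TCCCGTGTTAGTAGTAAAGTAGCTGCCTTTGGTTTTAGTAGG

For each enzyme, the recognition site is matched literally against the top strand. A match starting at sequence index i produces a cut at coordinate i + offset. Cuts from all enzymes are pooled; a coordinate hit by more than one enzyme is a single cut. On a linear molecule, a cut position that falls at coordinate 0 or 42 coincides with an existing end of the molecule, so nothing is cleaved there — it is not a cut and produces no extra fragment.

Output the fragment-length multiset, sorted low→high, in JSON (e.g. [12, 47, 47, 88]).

Per-enzyme occurrences:
  AzqI AAAGTAG/3: at [15] ⇒ [18]
  JekX (GACTGGCG, off=1): no sites
  LmaIII (GTTGTG, off=1): no sites
  EstV TTAGTA/2: at [7, 34] ⇒ [9, 36]

Pooled cuts: [9, 18, 36]

Fragment lengths:
  [0,9): 9 bp
  [9,18): 9 bp
  [18,36): 18 bp
  [36,42): 6 bp

[6,9,9,18]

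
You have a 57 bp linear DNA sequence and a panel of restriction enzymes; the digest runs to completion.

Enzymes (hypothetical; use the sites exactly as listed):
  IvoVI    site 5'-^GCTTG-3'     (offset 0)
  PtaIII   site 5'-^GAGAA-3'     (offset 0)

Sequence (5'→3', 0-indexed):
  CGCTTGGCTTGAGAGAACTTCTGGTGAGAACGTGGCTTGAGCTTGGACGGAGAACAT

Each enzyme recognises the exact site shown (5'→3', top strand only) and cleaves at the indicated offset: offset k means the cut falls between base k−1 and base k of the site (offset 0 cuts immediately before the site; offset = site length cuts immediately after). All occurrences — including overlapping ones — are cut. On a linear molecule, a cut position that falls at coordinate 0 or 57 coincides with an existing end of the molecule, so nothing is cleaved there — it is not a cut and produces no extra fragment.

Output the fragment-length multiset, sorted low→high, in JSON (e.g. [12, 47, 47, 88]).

Scan for sites:
  IvoVI GCTTG/0: at [1, 6, 34, 40] ⇒ [1, 6, 34, 40]
  PtaIII GAGAA/0: at [12, 25, 49] ⇒ [12, 25, 49]

Pooled cuts: [1, 6, 12, 25, 34, 40, 49]

Fragment lengths:
  [0,1): 1 bp
  [1,6): 5 bp
  [6,12): 6 bp
  [12,25): 13 bp
  [25,34): 9 bp
  [34,40): 6 bp
  [40,49): 9 bp
  [49,57): 8 bp

[1,5,6,6,8,9,9,13]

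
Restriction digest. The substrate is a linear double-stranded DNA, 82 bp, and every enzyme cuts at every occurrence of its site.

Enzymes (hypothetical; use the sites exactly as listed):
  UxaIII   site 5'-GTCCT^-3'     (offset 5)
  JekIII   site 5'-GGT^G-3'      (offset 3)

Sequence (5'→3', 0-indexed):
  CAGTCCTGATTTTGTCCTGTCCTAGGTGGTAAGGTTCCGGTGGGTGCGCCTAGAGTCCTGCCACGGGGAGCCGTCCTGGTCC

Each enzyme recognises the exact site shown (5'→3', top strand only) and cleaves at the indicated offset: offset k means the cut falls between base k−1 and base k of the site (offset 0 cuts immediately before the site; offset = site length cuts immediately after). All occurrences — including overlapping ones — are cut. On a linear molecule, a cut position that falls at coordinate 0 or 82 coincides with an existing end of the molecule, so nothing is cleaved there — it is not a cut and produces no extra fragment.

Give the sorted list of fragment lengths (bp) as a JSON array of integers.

[4,4,5,5,7,11,14,14,18]

Scan for sites:
  UxaIII GTCCT/5: at [2, 13, 18, 54, 72] ⇒ [7, 18, 23, 59, 77]
  JekIII GGTG/3: at [24, 38, 42] ⇒ [27, 41, 45]

Pooled cuts: [7, 18, 23, 27, 41, 45, 59, 77]

Fragment lengths:
  [0,7): 7 bp
  [7,18): 11 bp
  [18,23): 5 bp
  [23,27): 4 bp
  [27,41): 14 bp
  [41,45): 4 bp
  [45,59): 14 bp
  [59,77): 18 bp
  [77,82): 5 bp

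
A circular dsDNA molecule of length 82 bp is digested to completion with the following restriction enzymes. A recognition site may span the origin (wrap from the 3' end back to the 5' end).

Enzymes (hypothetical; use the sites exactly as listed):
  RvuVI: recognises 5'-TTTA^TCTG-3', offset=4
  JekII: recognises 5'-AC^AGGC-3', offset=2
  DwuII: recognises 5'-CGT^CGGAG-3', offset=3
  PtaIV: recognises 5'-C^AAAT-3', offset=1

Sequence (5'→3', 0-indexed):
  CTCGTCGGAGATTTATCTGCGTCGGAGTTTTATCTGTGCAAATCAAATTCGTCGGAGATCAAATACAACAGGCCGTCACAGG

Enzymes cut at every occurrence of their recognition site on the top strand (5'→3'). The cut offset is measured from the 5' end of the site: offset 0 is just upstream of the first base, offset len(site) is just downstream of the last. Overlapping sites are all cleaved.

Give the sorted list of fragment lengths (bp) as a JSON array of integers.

[5,7,7,8,8,8,9,10,10,10]

Scan for sites:
  RvuVI (TTTATCTG, off=4): starts [11, 28] → cuts [15, 32]
  JekII (ACAGGC, off=2): starts [67, 77] → cuts [69, 79]
  DwuII (CGTCGGAG, off=3): starts [2, 19, 49] → cuts [5, 22, 52]
  PtaIV (CAAAT, off=1): starts [38, 43, 59] → cuts [39, 44, 60]

All cut coordinates (distinct, sorted): [5, 15, 22, 32, 39, 44, 52, 60, 69, 79]

Fragments:
  5→15: 10 bp
  15→22: 7 bp
  22→32: 10 bp
  32→39: 7 bp
  39→44: 5 bp
  44→52: 8 bp
  52→60: 8 bp
  60→69: 9 bp
  69→79: 10 bp
  79→5 (wrap): 82-79+5 = 8 bp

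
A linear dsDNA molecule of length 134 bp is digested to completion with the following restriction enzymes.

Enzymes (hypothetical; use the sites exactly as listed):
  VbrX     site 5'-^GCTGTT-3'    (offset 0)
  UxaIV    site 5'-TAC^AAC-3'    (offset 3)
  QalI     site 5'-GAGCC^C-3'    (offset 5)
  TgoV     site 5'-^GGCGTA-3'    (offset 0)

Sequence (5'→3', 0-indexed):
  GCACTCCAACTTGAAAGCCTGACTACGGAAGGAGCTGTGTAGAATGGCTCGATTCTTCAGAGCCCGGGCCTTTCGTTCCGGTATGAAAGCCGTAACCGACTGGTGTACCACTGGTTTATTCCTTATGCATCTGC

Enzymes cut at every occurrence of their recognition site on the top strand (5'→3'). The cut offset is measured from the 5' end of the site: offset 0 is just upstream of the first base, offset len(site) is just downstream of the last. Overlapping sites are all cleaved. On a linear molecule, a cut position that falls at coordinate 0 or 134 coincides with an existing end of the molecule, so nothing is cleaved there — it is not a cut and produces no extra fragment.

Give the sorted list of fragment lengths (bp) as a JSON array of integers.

[64,70]

Per-enzyme occurrences:
  VbrX (GCTGTT, off=0): no sites
  UxaIV (TACAAC, off=3): no sites
  QalI (GAGCCC, off=5): starts [59] → cuts [64]
  TgoV (GGCGTA, off=0): no sites

All cut coordinates (distinct, sorted): [64]

Fragments:
  [0,64): 64 bp
  [64,134): 70 bp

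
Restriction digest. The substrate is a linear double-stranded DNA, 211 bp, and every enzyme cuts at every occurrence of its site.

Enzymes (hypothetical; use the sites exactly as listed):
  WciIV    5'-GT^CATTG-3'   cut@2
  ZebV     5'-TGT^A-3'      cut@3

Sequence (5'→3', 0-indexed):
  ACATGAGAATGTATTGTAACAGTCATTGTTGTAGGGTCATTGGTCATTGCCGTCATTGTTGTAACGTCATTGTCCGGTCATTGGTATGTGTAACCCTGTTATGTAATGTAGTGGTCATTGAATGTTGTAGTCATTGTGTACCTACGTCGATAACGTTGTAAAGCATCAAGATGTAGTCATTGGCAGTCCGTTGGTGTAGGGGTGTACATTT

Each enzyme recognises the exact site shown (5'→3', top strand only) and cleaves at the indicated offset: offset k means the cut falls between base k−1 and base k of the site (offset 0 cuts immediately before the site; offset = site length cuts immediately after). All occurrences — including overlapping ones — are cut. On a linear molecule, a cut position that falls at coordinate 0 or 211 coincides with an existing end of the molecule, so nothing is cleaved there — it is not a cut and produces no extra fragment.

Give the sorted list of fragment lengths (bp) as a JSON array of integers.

[3,3,5,5,5,5,6,6,6,7,8,8,9,9,9,11,12,13,13,13,15,20,20]

Scan for sites:
  WciIV GTCATTG/2: at [21, 35, 42, 51, 65, 76, 113, 129, 175] ⇒ [23, 37, 44, 53, 67, 78, 115, 131, 177]
  ZebV TGTA/3: at [9, 14, 29, 59, 88, 101, 106, 125, 136, 156, 171, 194, 202] ⇒ [12, 17, 32, 62, 91, 104, 109, 128, 139, 159, 174, 197, 205]

All cut coordinates (distinct, sorted): [12, 17, 23, 32, 37, 44, 53, 62, 67, 78, 91, 104, 109, 115, 128, 131, 139, 159, 174, 177, 197, 205]

Fragment lengths:
  [0,12): 12 bp
  [12,17): 5 bp
  [17,23): 6 bp
  [23,32): 9 bp
  [32,37): 5 bp
  [37,44): 7 bp
  [44,53): 9 bp
  [53,62): 9 bp
  [62,67): 5 bp
  [67,78): 11 bp
  [78,91): 13 bp
  [91,104): 13 bp
  [104,109): 5 bp
  [109,115): 6 bp
  [115,128): 13 bp
  [128,131): 3 bp
  [131,139): 8 bp
  [139,159): 20 bp
  [159,174): 15 bp
  [174,177): 3 bp
  [177,197): 20 bp
  [197,205): 8 bp
  [205,211): 6 bp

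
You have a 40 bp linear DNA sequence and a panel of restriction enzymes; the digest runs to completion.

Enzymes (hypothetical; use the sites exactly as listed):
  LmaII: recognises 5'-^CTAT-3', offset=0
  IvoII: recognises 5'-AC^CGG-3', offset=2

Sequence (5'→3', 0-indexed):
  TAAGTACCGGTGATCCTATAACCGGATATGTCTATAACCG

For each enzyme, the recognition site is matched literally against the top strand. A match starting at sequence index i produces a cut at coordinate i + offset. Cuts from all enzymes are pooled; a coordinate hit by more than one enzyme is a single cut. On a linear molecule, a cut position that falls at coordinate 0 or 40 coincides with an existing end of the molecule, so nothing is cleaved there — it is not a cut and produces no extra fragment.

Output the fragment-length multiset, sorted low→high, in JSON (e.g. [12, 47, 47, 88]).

[7,7,8,9,9]

Site scan:
  LmaII (CTAT, off=0): starts [15, 31] → cuts [15, 31]
  IvoII (ACCGG, off=2): starts [5, 20] → cuts [7, 22]

Pooled cuts: [7, 15, 22, 31]

Fragment lengths:
  [0,7): 7 bp
  [7,15): 8 bp
  [15,22): 7 bp
  [22,31): 9 bp
  [31,40): 9 bp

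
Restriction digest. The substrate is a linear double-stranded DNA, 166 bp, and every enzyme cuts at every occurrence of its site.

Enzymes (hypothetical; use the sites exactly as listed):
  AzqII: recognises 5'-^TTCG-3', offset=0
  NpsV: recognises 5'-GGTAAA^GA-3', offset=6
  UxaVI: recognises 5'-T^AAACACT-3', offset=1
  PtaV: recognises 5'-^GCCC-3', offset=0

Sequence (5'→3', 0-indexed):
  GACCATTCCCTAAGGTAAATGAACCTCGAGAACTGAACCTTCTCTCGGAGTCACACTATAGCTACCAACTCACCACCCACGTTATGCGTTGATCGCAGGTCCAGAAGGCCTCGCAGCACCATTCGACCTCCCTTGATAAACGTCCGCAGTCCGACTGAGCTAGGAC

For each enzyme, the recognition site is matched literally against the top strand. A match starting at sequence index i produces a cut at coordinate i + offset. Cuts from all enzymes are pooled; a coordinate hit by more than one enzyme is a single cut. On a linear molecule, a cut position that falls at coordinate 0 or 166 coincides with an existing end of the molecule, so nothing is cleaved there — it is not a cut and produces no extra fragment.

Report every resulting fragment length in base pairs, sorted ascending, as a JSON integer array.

Scan for sites:
  AzqII TTCG/0: at [121] ⇒ [121]
  NpsV (GGTAAAGA, off=6): no sites
  UxaVI (TAAACACT, off=1): no sites
  PtaV (GCCC, off=0): no sites

All cut coordinates (distinct, sorted): [121]

Fragment lengths:
  [0,121): 121 bp
  [121,166): 45 bp

[45,121]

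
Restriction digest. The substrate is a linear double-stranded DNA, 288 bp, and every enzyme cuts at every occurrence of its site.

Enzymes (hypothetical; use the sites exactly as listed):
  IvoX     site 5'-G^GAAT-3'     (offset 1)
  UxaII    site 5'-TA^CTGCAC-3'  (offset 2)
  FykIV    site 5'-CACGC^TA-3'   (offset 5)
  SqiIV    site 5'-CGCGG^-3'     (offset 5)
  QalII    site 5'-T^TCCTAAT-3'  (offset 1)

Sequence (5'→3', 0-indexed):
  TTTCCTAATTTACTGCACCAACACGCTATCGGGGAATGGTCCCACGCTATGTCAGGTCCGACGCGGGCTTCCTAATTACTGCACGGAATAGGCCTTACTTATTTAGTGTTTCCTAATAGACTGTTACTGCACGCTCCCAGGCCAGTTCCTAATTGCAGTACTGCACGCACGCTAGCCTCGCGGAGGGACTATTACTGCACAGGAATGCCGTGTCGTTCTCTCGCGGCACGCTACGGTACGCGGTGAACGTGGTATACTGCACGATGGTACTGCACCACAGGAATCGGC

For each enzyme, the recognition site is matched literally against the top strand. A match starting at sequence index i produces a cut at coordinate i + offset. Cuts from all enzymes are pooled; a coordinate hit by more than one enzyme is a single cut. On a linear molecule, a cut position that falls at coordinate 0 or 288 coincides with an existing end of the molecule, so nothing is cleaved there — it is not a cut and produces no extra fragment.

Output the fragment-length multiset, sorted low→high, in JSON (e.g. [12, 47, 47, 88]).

[2,3,5,7,7,8,8,9,10,11,11,11,12,12,13,13,14,14,14,16,19,20,24,25]

Per-enzyme occurrences:
  IvoX GGAAT/1: at [32, 84, 201, 279] ⇒ [33, 85, 202, 280]
  UxaII TACTGCAC/2: at [10, 76, 124, 158, 192, 254, 267] ⇒ [12, 78, 126, 160, 194, 256, 269]
  FykIV CACGCTA/5: at [21, 42, 167, 226] ⇒ [26, 47, 172, 231]
  SqiIV CGCGG/5: at [61, 178, 221, 238] ⇒ [66, 183, 226, 243]
  QalII TTCCTAAT/1: at [1, 68, 109, 145] ⇒ [2, 69, 110, 146]

All cut coordinates (distinct, sorted): [2, 12, 26, 33, 47, 66, 69, 78, 85, 110, 126, 146, 160, 172, 183, 194, 202, 226, 231, 243, 256, 269, 280]

Fragments:
  [0,2): 2 bp
  [2,12): 10 bp
  [12,26): 14 bp
  [26,33): 7 bp
  [33,47): 14 bp
  [47,66): 19 bp
  [66,69): 3 bp
  [69,78): 9 bp
  [78,85): 7 bp
  [85,110): 25 bp
  [110,126): 16 bp
  [126,146): 20 bp
  [146,160): 14 bp
  [160,172): 12 bp
  [172,183): 11 bp
  [183,194): 11 bp
  [194,202): 8 bp
  [202,226): 24 bp
  [226,231): 5 bp
  [231,243): 12 bp
  [243,256): 13 bp
  [256,269): 13 bp
  [269,280): 11 bp
  [280,288): 8 bp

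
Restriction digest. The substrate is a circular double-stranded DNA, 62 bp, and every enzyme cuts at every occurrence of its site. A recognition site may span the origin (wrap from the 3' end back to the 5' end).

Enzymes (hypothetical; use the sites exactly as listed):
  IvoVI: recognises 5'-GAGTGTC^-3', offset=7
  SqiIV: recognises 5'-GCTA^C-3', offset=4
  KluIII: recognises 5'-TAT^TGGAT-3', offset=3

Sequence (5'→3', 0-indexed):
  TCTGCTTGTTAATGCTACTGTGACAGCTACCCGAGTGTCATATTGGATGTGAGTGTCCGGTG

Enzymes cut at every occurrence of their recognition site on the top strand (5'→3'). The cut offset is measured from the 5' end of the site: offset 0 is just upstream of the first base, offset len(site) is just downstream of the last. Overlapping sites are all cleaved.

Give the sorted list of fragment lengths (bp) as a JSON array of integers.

Per-enzyme occurrences:
  IvoVI GAGTGTC/7: at [32, 50] ⇒ [39, 57]
  SqiIV GCTAC/4: at [13, 25] ⇒ [17, 29]
  KluIII TATTGGAT/3: at [40] ⇒ [43]

All cut coordinates (distinct, sorted): [17, 29, 39, 43, 57]

Fragments:
  17→29: 12 bp
  29→39: 10 bp
  39→43: 4 bp
  43→57: 14 bp
  57→17 (wrap): 62-57+17 = 22 bp

[4,10,12,14,22]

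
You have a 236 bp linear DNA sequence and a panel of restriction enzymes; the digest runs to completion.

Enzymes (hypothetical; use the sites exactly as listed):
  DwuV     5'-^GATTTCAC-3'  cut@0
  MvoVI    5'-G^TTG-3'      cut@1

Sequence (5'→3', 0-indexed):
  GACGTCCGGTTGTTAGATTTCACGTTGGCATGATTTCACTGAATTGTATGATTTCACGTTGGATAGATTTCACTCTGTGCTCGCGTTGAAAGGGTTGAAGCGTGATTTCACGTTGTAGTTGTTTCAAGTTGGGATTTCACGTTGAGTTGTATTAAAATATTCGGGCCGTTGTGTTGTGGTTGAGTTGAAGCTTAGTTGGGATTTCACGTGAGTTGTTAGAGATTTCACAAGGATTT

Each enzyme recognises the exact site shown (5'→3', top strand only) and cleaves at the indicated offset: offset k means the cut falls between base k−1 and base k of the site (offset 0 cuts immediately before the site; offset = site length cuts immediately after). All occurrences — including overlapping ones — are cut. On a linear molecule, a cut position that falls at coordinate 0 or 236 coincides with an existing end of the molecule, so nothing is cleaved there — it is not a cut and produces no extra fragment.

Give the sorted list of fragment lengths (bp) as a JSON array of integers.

[4,4,5,5,5,6,6,6,7,7,8,9,9,9,9,9,9,9,10,11,13,16,18,20,22]

Per-enzyme occurrences:
  DwuV (GATTTCAC, off=0): starts [15, 31, 49, 65, 103, 132, 199, 220] → cuts [15, 31, 49, 65, 103, 132, 199, 220]
  MvoVI (GTTG, off=1): starts [8, 23, 57, 84, 93, 111, 117, 127, 140, 145, 167, 172, 178, 183, 194, 211] → cuts [9, 24, 58, 85, 94, 112, 118, 128, 141, 146, 168, 173, 179, 184, 195, 212]

All cut coordinates (distinct, sorted): [9, 15, 24, 31, 49, 58, 65, 85, 94, 103, 112, 118, 128, 132, 141, 146, 168, 173, 179, 184, 195, 199, 212, 220]

Fragments:
  [0,9): 9 bp
  [9,15): 6 bp
  [15,24): 9 bp
  [24,31): 7 bp
  [31,49): 18 bp
  [49,58): 9 bp
  [58,65): 7 bp
  [65,85): 20 bp
  [85,94): 9 bp
  [94,103): 9 bp
  [103,112): 9 bp
  [112,118): 6 bp
  [118,128): 10 bp
  [128,132): 4 bp
  [132,141): 9 bp
  [141,146): 5 bp
  [146,168): 22 bp
  [168,173): 5 bp
  [173,179): 6 bp
  [179,184): 5 bp
  [184,195): 11 bp
  [195,199): 4 bp
  [199,212): 13 bp
  [212,220): 8 bp
  [220,236): 16 bp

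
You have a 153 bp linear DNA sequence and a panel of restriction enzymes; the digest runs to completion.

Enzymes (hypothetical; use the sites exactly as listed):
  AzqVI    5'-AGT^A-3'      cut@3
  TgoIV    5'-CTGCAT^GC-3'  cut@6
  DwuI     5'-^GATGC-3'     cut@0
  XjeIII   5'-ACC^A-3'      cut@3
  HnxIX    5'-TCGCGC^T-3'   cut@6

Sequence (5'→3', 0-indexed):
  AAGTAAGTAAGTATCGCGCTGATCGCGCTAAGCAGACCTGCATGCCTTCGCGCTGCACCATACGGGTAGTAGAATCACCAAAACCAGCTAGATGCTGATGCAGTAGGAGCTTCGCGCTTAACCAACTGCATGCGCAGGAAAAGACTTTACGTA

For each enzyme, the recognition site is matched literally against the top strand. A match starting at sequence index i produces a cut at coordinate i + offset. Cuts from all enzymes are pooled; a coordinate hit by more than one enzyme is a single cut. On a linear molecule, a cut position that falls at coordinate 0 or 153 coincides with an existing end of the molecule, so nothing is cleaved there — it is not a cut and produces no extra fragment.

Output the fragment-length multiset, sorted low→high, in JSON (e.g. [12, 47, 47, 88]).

Site scan:
  AzqVI AGTA/3: at [1, 5, 9, 67, 101] ⇒ [4, 8, 12, 70, 104]
  TgoIV CTGCATGC/6: at [37, 125] ⇒ [43, 131]
  DwuI GATGC/0: at [90, 96] ⇒ [90, 96]
  XjeIII ACCA/3: at [56, 76, 82, 120] ⇒ [59, 79, 85, 123]
  HnxIX TCGCGCT/6: at [13, 22, 47, 111] ⇒ [19, 28, 53, 117]

Pooled cuts: [4, 8, 12, 19, 28, 43, 53, 59, 70, 79, 85, 90, 96, 104, 117, 123, 131]

Fragments:
  [0,4): 4 bp
  [4,8): 4 bp
  [8,12): 4 bp
  [12,19): 7 bp
  [19,28): 9 bp
  [28,43): 15 bp
  [43,53): 10 bp
  [53,59): 6 bp
  [59,70): 11 bp
  [70,79): 9 bp
  [79,85): 6 bp
  [85,90): 5 bp
  [90,96): 6 bp
  [96,104): 8 bp
  [104,117): 13 bp
  [117,123): 6 bp
  [123,131): 8 bp
  [131,153): 22 bp

[4,4,4,5,6,6,6,6,7,8,8,9,9,10,11,13,15,22]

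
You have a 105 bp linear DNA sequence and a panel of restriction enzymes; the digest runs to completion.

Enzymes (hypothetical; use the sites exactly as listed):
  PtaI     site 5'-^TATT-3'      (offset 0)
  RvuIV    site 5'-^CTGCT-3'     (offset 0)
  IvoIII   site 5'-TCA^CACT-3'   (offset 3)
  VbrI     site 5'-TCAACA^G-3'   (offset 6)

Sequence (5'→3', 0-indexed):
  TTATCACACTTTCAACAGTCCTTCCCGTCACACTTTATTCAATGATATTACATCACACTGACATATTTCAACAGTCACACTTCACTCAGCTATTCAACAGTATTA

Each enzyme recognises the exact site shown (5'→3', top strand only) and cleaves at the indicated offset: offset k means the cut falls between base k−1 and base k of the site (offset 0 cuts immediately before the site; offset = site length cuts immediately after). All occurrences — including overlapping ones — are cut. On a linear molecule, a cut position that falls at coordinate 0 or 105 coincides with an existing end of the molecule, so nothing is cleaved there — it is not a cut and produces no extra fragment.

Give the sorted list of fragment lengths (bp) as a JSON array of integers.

[1,4,5,5,6,8,9,10,10,10,11,13,13]

Per-enzyme occurrences:
  PtaI TATT/0: at [35, 45, 63, 90, 100] ⇒ [35, 45, 63, 90, 100]
  RvuIV (CTGCT, off=0): no sites
  IvoIII TCACACT/3: at [3, 27, 52, 74] ⇒ [6, 30, 55, 77]
  VbrI TCAACAG/6: at [11, 67, 93] ⇒ [17, 73, 99]

Pooled cuts: [6, 17, 30, 35, 45, 55, 63, 73, 77, 90, 99, 100]

Fragment lengths:
  [0,6): 6 bp
  [6,17): 11 bp
  [17,30): 13 bp
  [30,35): 5 bp
  [35,45): 10 bp
  [45,55): 10 bp
  [55,63): 8 bp
  [63,73): 10 bp
  [73,77): 4 bp
  [77,90): 13 bp
  [90,99): 9 bp
  [99,100): 1 bp
  [100,105): 5 bp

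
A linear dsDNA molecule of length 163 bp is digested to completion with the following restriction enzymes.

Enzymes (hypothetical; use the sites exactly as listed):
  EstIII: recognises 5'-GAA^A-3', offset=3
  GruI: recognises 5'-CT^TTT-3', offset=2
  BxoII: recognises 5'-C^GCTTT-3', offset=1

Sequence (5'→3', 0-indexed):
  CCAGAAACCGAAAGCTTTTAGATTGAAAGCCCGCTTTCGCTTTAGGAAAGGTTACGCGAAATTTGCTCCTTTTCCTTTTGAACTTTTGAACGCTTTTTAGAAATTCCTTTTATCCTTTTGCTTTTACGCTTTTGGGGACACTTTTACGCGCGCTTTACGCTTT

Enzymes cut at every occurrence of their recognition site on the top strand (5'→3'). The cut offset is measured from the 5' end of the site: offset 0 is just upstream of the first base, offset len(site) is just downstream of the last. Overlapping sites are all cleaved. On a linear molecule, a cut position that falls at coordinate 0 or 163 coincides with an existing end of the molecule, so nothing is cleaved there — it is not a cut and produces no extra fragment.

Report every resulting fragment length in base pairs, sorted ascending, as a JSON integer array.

[3,3,4,5,5,5,6,6,6,6,6,6,7,7,8,8,8,9,10,10,11,12,12]

Scan for sites:
  EstIII (GAAA, off=3): starts [3, 9, 24, 45, 57, 99] → cuts [6, 12, 27, 48, 60, 102]
  GruI (CTTTT, off=2): starts [14, 68, 74, 82, 92, 106, 114, 120, 128, 140] → cuts [16, 70, 76, 84, 94, 108, 116, 122, 130, 142]
  BxoII (CGCTTT, off=1): starts [31, 37, 90, 126, 150, 157] → cuts [32, 38, 91, 127, 151, 158]

Pooled cuts: [6, 12, 16, 27, 32, 38, 48, 60, 70, 76, 84, 91, 94, 102, 108, 116, 122, 127, 130, 142, 151, 158]

Fragments:
  [0,6): 6 bp
  [6,12): 6 bp
  [12,16): 4 bp
  [16,27): 11 bp
  [27,32): 5 bp
  [32,38): 6 bp
  [38,48): 10 bp
  [48,60): 12 bp
  [60,70): 10 bp
  [70,76): 6 bp
  [76,84): 8 bp
  [84,91): 7 bp
  [91,94): 3 bp
  [94,102): 8 bp
  [102,108): 6 bp
  [108,116): 8 bp
  [116,122): 6 bp
  [122,127): 5 bp
  [127,130): 3 bp
  [130,142): 12 bp
  [142,151): 9 bp
  [151,158): 7 bp
  [158,163): 5 bp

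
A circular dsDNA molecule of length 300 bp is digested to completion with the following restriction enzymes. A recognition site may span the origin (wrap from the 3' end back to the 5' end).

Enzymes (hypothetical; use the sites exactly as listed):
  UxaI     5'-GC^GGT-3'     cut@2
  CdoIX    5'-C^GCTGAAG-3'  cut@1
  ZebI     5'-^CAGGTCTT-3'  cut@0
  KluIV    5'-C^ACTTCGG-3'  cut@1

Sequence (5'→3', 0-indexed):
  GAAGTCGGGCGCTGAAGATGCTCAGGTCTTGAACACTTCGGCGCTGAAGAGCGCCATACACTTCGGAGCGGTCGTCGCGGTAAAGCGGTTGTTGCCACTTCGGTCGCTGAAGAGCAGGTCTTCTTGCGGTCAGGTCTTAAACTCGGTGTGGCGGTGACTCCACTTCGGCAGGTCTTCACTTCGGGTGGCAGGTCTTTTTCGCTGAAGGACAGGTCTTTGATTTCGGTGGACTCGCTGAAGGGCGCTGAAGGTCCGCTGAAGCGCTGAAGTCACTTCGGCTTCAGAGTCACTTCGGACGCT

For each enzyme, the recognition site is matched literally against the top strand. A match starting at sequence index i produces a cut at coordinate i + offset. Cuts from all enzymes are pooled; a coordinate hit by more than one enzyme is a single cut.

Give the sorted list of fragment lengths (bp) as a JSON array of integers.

[3,7,8,8,8,9,9,9,9,9,9,9,9,10,10,10,11,11,12,12,12,13,13,17,17,22,24]

Site scan:
  UxaI (GCGGT, off=2): starts [67, 76, 84, 125, 150] → cuts [69, 78, 86, 127, 152]
  CdoIX (CGCTGAAG, off=1): starts [9, 41, 104, 199, 232, 242, 253, 261, 296] → cuts [10, 42, 105, 200, 233, 243, 254, 262, 297]
  ZebI (CAGGTCTT, off=0): starts [22, 114, 130, 168, 188, 209] → cuts [22, 114, 130, 168, 188, 209]
  KluIV (CACTTCGG, off=1): starts [33, 58, 95, 160, 176, 270, 287] → cuts [34, 59, 96, 161, 177, 271, 288]

Pooled cuts: [10, 22, 34, 42, 59, 69, 78, 86, 96, 105, 114, 127, 130, 152, 161, 168, 177, 188, 200, 209, 233, 243, 254, 262, 271, 288, 297]

Fragment lengths:
  10→22: 12 bp
  22→34: 12 bp
  34→42: 8 bp
  42→59: 17 bp
  59→69: 10 bp
  69→78: 9 bp
  78→86: 8 bp
  86→96: 10 bp
  96→105: 9 bp
  105→114: 9 bp
  114→127: 13 bp
  127→130: 3 bp
  130→152: 22 bp
  152→161: 9 bp
  161→168: 7 bp
  168→177: 9 bp
  177→188: 11 bp
  188→200: 12 bp
  200→209: 9 bp
  209→233: 24 bp
  233→243: 10 bp
  243→254: 11 bp
  254→262: 8 bp
  262→271: 9 bp
  271→288: 17 bp
  288→297: 9 bp
  297→10 (wrap): 300-297+10 = 13 bp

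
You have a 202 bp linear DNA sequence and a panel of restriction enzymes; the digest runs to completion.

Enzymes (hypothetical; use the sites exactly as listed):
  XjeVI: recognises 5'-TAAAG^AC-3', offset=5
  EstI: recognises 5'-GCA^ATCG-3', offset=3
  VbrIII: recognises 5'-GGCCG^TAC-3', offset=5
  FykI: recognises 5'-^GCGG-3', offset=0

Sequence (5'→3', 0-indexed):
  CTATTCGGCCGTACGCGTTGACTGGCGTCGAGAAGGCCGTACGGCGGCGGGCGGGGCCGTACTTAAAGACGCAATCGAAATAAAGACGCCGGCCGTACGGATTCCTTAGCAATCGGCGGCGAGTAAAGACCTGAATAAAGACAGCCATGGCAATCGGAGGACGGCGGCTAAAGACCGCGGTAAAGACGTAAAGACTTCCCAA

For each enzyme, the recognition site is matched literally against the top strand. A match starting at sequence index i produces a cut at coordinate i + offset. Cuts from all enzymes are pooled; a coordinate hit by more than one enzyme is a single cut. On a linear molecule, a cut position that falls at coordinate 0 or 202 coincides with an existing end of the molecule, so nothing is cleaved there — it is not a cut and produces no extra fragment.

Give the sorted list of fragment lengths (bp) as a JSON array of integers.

[3,3,4,4,4,5,8,9,9,9,9,10,10,11,11,12,12,12,13,16,28]

Site scan:
  XjeVI TAAAGAC/5: at [63, 80, 123, 135, 168, 180, 188] ⇒ [68, 85, 128, 140, 173, 185, 193]
  EstI GCAATCG/3: at [70, 108, 149] ⇒ [73, 111, 152]
  VbrIII GGCCGTAC/5: at [6, 34, 54, 90] ⇒ [11, 39, 59, 95]
  FykI GCGG/0: at [43, 46, 50, 115, 163, 176] ⇒ [43, 46, 50, 115, 163, 176]

All cut coordinates (distinct, sorted): [11, 39, 43, 46, 50, 59, 68, 73, 85, 95, 111, 115, 128, 140, 152, 163, 173, 176, 185, 193]

Fragments:
  [0,11): 11 bp
  [11,39): 28 bp
  [39,43): 4 bp
  [43,46): 3 bp
  [46,50): 4 bp
  [50,59): 9 bp
  [59,68): 9 bp
  [68,73): 5 bp
  [73,85): 12 bp
  [85,95): 10 bp
  [95,111): 16 bp
  [111,115): 4 bp
  [115,128): 13 bp
  [128,140): 12 bp
  [140,152): 12 bp
  [152,163): 11 bp
  [163,173): 10 bp
  [173,176): 3 bp
  [176,185): 9 bp
  [185,193): 8 bp
  [193,202): 9 bp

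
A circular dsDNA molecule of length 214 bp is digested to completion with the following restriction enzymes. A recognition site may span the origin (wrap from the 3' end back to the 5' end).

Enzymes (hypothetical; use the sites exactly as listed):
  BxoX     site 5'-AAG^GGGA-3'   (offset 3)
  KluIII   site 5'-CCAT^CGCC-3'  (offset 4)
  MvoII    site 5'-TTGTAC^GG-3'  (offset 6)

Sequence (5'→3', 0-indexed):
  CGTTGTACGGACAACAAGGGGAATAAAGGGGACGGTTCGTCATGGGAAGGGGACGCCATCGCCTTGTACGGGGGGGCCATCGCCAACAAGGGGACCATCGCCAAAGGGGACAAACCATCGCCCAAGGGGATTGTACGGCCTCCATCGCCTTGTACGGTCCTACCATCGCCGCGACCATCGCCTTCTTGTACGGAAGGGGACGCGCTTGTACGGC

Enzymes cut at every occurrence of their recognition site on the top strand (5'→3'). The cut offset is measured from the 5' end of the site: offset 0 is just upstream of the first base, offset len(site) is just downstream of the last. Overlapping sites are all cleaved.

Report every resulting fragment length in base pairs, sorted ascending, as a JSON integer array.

[5,8,8,8,9,10,10,10,10,10,10,10,11,11,11,12,12,13,15,21]

Scan for sites:
  BxoX (AAGGGGA, off=3): starts [15, 25, 46, 87, 103, 123, 193] → cuts [18, 28, 49, 90, 106, 126, 196]
  KluIII (CCATCGCC, off=4): starts [55, 76, 94, 114, 141, 162, 174] → cuts [59, 80, 98, 118, 145, 166, 178]
  MvoII (TTGTACGG, off=6): starts [2, 63, 130, 149, 185, 205] → cuts [8, 69, 136, 155, 191, 211]

All cut coordinates (distinct, sorted): [8, 18, 28, 49, 59, 69, 80, 90, 98, 106, 118, 126, 136, 145, 155, 166, 178, 191, 196, 211]

Fragment lengths:
  8→18: 10 bp
  18→28: 10 bp
  28→49: 21 bp
  49→59: 10 bp
  59→69: 10 bp
  69→80: 11 bp
  80→90: 10 bp
  90→98: 8 bp
  98→106: 8 bp
  106→118: 12 bp
  118→126: 8 bp
  126→136: 10 bp
  136→145: 9 bp
  145→155: 10 bp
  155→166: 11 bp
  166→178: 12 bp
  178→191: 13 bp
  191→196: 5 bp
  196→211: 15 bp
  211→8 (wrap): 214-211+8 = 11 bp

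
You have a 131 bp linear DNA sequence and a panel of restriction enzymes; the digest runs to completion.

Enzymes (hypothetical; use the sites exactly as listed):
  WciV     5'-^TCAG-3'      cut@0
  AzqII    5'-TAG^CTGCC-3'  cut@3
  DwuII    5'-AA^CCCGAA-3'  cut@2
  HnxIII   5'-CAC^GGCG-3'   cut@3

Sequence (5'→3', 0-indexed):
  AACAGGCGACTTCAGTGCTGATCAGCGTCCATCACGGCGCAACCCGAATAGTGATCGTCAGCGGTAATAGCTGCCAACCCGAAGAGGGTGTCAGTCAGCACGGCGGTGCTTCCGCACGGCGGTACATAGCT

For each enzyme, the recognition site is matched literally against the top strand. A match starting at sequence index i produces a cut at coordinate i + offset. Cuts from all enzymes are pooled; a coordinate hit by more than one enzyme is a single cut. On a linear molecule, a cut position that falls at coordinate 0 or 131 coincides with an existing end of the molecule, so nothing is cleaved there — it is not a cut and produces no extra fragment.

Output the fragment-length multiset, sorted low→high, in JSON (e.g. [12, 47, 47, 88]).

[4,7,7,7,10,11,13,13,14,14,15,16]

Site scan:
  WciV (TCAG, off=0): starts [11, 21, 57, 90, 94] → cuts [11, 21, 57, 90, 94]
  AzqII (TAGCTGCC, off=3): starts [67] → cuts [70]
  DwuII (AACCCGAA, off=2): starts [40, 75] → cuts [42, 77]
  HnxIII (CACGGCG, off=3): starts [32, 98, 114] → cuts [35, 101, 117]

Pooled cuts: [11, 21, 35, 42, 57, 70, 77, 90, 94, 101, 117]

Fragment lengths:
  [0,11): 11 bp
  [11,21): 10 bp
  [21,35): 14 bp
  [35,42): 7 bp
  [42,57): 15 bp
  [57,70): 13 bp
  [70,77): 7 bp
  [77,90): 13 bp
  [90,94): 4 bp
  [94,101): 7 bp
  [101,117): 16 bp
  [117,131): 14 bp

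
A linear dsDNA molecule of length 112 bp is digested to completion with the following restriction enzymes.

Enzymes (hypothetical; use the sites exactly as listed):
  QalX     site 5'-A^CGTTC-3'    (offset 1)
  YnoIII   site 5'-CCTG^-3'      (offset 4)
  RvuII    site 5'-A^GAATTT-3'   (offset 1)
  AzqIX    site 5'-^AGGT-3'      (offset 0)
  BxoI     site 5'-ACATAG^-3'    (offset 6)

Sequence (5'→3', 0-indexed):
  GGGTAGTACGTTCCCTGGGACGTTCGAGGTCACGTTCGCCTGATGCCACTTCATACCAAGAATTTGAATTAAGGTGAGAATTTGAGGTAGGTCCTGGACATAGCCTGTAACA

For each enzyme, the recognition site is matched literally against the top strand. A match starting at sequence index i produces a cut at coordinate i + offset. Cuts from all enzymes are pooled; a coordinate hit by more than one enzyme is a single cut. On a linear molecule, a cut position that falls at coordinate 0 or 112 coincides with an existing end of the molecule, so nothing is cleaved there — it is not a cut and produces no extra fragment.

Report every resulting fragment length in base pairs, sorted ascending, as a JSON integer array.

[3,4,4,5,6,6,6,7,7,8,8,9,10,12,17]

Site scan:
  QalX (ACGTTC, off=1): starts [7, 19, 31] → cuts [8, 20, 32]
  YnoIII (CCTG, off=4): starts [13, 38, 92, 103] → cuts [17, 42, 96, 107]
  RvuII (AGAATTT, off=1): starts [58, 76] → cuts [59, 77]
  AzqIX (AGGT, off=0): starts [26, 71, 84, 88] → cuts [26, 71, 84, 88]
  BxoI (ACATAG, off=6): starts [97] → cuts [103]

All cut coordinates (distinct, sorted): [8, 17, 20, 26, 32, 42, 59, 71, 77, 84, 88, 96, 103, 107]

Fragment lengths:
  [0,8): 8 bp
  [8,17): 9 bp
  [17,20): 3 bp
  [20,26): 6 bp
  [26,32): 6 bp
  [32,42): 10 bp
  [42,59): 17 bp
  [59,71): 12 bp
  [71,77): 6 bp
  [77,84): 7 bp
  [84,88): 4 bp
  [88,96): 8 bp
  [96,103): 7 bp
  [103,107): 4 bp
  [107,112): 5 bp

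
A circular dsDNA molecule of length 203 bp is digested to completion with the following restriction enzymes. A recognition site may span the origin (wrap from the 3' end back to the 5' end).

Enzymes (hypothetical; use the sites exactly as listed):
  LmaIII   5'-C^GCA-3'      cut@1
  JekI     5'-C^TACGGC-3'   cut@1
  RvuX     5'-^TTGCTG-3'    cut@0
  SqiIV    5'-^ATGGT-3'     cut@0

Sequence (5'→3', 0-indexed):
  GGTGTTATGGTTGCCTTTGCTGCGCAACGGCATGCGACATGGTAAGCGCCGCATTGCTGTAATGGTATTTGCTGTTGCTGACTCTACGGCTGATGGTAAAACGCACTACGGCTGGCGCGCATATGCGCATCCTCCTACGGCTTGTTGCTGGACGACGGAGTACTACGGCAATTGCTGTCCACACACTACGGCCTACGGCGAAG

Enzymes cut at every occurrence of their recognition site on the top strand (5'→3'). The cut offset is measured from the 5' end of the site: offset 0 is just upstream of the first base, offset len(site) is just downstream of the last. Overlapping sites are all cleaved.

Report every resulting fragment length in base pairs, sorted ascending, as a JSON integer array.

Site scan:
  LmaIII CGCA/1: at [22, 49, 101, 117, 125] ⇒ [23, 50, 102, 118, 126]
  JekI CTACGGC/1: at [83, 105, 134, 162, 185, 192] ⇒ [84, 106, 135, 163, 186, 193]
  RvuX TTGCTG/0: at [16, 53, 68, 74, 144, 171] ⇒ [16, 53, 68, 74, 144, 171]
  SqiIV ATGGT/0: at [6, 38, 61, 92] ⇒ [6, 38, 61, 92]

Pooled cuts: [6, 16, 23, 38, 50, 53, 61, 68, 74, 84, 92, 102, 106, 118, 126, 135, 144, 163, 171, 186, 193]

Fragment lengths:
  6→16: 10 bp
  16→23: 7 bp
  23→38: 15 bp
  38→50: 12 bp
  50→53: 3 bp
  53→61: 8 bp
  61→68: 7 bp
  68→74: 6 bp
  74→84: 10 bp
  84→92: 8 bp
  92→102: 10 bp
  102→106: 4 bp
  106→118: 12 bp
  118→126: 8 bp
  126→135: 9 bp
  135→144: 9 bp
  144→163: 19 bp
  163→171: 8 bp
  171→186: 15 bp
  186→193: 7 bp
  193→6 (wrap): 203-193+6 = 16 bp

[3,4,6,7,7,7,8,8,8,8,9,9,10,10,10,12,12,15,15,16,19]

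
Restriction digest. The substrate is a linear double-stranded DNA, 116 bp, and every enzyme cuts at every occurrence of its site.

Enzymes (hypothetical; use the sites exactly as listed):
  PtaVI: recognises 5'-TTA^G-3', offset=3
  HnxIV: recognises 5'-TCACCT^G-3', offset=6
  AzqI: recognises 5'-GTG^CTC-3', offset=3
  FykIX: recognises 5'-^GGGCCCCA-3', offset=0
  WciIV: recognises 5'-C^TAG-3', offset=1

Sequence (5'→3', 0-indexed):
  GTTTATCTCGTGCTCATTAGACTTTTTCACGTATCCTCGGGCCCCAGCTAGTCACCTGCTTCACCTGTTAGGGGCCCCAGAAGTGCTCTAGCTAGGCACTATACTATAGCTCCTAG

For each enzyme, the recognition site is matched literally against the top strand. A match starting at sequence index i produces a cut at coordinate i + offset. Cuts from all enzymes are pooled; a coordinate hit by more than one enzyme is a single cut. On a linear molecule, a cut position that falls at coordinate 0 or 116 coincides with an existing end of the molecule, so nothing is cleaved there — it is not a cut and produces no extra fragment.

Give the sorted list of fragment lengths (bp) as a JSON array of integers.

Scan for sites:
  PtaVI TTAG/3: at [16, 67] ⇒ [19, 70]
  HnxIV TCACCTG/6: at [51, 60] ⇒ [57, 66]
  AzqI GTGCTC/3: at [9, 82] ⇒ [12, 85]
  FykIX GGGCCCCA/0: at [38, 71] ⇒ [38, 71]
  WciIV CTAG/1: at [47, 87, 91, 112] ⇒ [48, 88, 92, 113]

All cut coordinates (distinct, sorted): [12, 19, 38, 48, 57, 66, 70, 71, 85, 88, 92, 113]

Fragments:
  [0,12): 12 bp
  [12,19): 7 bp
  [19,38): 19 bp
  [38,48): 10 bp
  [48,57): 9 bp
  [57,66): 9 bp
  [66,70): 4 bp
  [70,71): 1 bp
  [71,85): 14 bp
  [85,88): 3 bp
  [88,92): 4 bp
  [92,113): 21 bp
  [113,116): 3 bp

[1,3,3,4,4,7,9,9,10,12,14,19,21]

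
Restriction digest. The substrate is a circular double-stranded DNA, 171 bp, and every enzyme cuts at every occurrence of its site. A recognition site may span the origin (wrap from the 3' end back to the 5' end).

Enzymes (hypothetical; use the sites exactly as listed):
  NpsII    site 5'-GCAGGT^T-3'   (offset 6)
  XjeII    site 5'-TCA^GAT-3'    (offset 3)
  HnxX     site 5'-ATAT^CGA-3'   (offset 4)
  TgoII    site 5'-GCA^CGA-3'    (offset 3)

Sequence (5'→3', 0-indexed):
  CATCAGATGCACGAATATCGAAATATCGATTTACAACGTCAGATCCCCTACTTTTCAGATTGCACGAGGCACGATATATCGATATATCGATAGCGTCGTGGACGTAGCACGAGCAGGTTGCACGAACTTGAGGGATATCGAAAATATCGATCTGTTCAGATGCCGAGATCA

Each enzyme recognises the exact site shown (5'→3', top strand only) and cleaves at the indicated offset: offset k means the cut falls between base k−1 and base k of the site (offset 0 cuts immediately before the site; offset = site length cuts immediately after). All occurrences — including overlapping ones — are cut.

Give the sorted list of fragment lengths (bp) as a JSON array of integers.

[4,6,7,7,7,8,8,8,9,9,11,15,16,16,18,22]

Scan for sites:
  NpsII (GCAGGTT, off=6): starts [112] → cuts [118]
  XjeII (TCAGAT, off=3): starts [2, 38, 54, 155] → cuts [5, 41, 57, 158]
  HnxX (ATATCGA, off=4): starts [14, 22, 75, 83, 134, 143] → cuts [18, 26, 79, 87, 138, 147]
  TgoII (GCACGA, off=3): starts [8, 61, 68, 106, 119] → cuts [11, 64, 71, 109, 122]

Pooled cuts: [5, 11, 18, 26, 41, 57, 64, 71, 79, 87, 109, 118, 122, 138, 147, 158]

Fragment lengths:
  5→11: 6 bp
  11→18: 7 bp
  18→26: 8 bp
  26→41: 15 bp
  41→57: 16 bp
  57→64: 7 bp
  64→71: 7 bp
  71→79: 8 bp
  79→87: 8 bp
  87→109: 22 bp
  109→118: 9 bp
  118→122: 4 bp
  122→138: 16 bp
  138→147: 9 bp
  147→158: 11 bp
  158→5 (wrap): 171-158+5 = 18 bp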